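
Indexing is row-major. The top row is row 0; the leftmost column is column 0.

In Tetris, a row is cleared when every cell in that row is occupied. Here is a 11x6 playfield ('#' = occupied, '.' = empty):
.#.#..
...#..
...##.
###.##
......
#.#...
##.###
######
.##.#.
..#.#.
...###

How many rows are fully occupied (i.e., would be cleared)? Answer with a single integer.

Check each row:
  row 0: 4 empty cells -> not full
  row 1: 5 empty cells -> not full
  row 2: 4 empty cells -> not full
  row 3: 1 empty cell -> not full
  row 4: 6 empty cells -> not full
  row 5: 4 empty cells -> not full
  row 6: 1 empty cell -> not full
  row 7: 0 empty cells -> FULL (clear)
  row 8: 3 empty cells -> not full
  row 9: 4 empty cells -> not full
  row 10: 3 empty cells -> not full
Total rows cleared: 1

Answer: 1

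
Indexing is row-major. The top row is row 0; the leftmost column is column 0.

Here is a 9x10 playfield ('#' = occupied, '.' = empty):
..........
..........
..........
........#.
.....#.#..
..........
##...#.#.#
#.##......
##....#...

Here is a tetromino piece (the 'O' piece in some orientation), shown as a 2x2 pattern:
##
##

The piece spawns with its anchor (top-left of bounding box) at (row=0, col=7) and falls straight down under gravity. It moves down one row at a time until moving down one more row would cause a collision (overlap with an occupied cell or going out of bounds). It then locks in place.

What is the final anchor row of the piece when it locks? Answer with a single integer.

Answer: 1

Derivation:
Spawn at (row=0, col=7). Try each row:
  row 0: fits
  row 1: fits
  row 2: blocked -> lock at row 1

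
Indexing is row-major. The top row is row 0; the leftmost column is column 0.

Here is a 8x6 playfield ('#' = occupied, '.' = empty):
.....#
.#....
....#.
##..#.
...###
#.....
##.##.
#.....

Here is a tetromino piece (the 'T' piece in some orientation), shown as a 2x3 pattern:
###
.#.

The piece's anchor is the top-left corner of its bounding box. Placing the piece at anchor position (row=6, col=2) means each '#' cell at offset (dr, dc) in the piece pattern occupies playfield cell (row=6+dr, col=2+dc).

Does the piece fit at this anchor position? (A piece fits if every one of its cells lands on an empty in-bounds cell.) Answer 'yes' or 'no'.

Answer: no

Derivation:
Check each piece cell at anchor (6, 2):
  offset (0,0) -> (6,2): empty -> OK
  offset (0,1) -> (6,3): occupied ('#') -> FAIL
  offset (0,2) -> (6,4): occupied ('#') -> FAIL
  offset (1,1) -> (7,3): empty -> OK
All cells valid: no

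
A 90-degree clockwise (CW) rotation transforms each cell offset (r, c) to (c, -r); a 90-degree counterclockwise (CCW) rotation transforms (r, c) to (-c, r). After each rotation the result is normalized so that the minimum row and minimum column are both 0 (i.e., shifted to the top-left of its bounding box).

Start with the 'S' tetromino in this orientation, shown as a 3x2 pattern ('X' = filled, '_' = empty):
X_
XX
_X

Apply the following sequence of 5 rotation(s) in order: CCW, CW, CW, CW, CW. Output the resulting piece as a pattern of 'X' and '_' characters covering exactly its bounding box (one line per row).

Answer: _XX
XX_

Derivation:
Start:
X_
XX
_X
After rotation 1 (CCW):
_XX
XX_
After rotation 2 (CW):
X_
XX
_X
After rotation 3 (CW):
_XX
XX_
After rotation 4 (CW):
X_
XX
_X
After rotation 5 (CW):
_XX
XX_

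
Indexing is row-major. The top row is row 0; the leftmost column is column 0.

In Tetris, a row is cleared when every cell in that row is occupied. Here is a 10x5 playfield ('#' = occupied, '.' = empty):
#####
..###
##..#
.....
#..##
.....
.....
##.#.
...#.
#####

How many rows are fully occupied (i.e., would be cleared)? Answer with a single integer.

Answer: 2

Derivation:
Check each row:
  row 0: 0 empty cells -> FULL (clear)
  row 1: 2 empty cells -> not full
  row 2: 2 empty cells -> not full
  row 3: 5 empty cells -> not full
  row 4: 2 empty cells -> not full
  row 5: 5 empty cells -> not full
  row 6: 5 empty cells -> not full
  row 7: 2 empty cells -> not full
  row 8: 4 empty cells -> not full
  row 9: 0 empty cells -> FULL (clear)
Total rows cleared: 2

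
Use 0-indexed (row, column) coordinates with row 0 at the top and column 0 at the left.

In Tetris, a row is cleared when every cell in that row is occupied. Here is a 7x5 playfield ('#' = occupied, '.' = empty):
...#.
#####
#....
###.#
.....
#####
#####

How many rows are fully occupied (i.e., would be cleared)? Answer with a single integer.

Check each row:
  row 0: 4 empty cells -> not full
  row 1: 0 empty cells -> FULL (clear)
  row 2: 4 empty cells -> not full
  row 3: 1 empty cell -> not full
  row 4: 5 empty cells -> not full
  row 5: 0 empty cells -> FULL (clear)
  row 6: 0 empty cells -> FULL (clear)
Total rows cleared: 3

Answer: 3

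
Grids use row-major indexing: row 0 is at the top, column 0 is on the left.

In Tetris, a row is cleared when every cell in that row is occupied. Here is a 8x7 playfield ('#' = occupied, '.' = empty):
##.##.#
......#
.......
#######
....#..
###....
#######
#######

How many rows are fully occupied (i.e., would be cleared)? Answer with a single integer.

Answer: 3

Derivation:
Check each row:
  row 0: 2 empty cells -> not full
  row 1: 6 empty cells -> not full
  row 2: 7 empty cells -> not full
  row 3: 0 empty cells -> FULL (clear)
  row 4: 6 empty cells -> not full
  row 5: 4 empty cells -> not full
  row 6: 0 empty cells -> FULL (clear)
  row 7: 0 empty cells -> FULL (clear)
Total rows cleared: 3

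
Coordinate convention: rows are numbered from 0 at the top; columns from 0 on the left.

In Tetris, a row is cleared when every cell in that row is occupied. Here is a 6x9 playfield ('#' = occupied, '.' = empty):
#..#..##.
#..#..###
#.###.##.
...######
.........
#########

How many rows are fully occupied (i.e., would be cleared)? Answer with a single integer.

Check each row:
  row 0: 5 empty cells -> not full
  row 1: 4 empty cells -> not full
  row 2: 3 empty cells -> not full
  row 3: 3 empty cells -> not full
  row 4: 9 empty cells -> not full
  row 5: 0 empty cells -> FULL (clear)
Total rows cleared: 1

Answer: 1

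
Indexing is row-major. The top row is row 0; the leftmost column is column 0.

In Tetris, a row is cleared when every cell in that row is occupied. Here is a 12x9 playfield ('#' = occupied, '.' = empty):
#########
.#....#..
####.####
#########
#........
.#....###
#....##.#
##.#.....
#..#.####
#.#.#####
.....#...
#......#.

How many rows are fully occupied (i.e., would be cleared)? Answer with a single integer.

Answer: 2

Derivation:
Check each row:
  row 0: 0 empty cells -> FULL (clear)
  row 1: 7 empty cells -> not full
  row 2: 1 empty cell -> not full
  row 3: 0 empty cells -> FULL (clear)
  row 4: 8 empty cells -> not full
  row 5: 5 empty cells -> not full
  row 6: 5 empty cells -> not full
  row 7: 6 empty cells -> not full
  row 8: 3 empty cells -> not full
  row 9: 2 empty cells -> not full
  row 10: 8 empty cells -> not full
  row 11: 7 empty cells -> not full
Total rows cleared: 2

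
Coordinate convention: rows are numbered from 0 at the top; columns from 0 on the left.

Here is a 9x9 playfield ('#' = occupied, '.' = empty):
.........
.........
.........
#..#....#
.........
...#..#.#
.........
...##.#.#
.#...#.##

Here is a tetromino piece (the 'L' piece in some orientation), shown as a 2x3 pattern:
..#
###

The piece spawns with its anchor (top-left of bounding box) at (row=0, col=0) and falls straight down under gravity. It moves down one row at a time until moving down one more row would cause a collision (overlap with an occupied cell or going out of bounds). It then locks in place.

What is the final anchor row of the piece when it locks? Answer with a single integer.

Spawn at (row=0, col=0). Try each row:
  row 0: fits
  row 1: fits
  row 2: blocked -> lock at row 1

Answer: 1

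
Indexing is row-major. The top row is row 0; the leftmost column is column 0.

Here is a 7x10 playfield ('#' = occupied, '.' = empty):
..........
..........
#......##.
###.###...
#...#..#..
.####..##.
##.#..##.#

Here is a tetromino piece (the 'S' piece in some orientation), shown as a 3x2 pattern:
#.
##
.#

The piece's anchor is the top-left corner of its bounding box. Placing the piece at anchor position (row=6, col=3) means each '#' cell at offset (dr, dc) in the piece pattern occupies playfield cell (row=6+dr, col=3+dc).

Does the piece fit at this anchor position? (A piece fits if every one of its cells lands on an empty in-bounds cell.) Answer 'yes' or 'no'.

Answer: no

Derivation:
Check each piece cell at anchor (6, 3):
  offset (0,0) -> (6,3): occupied ('#') -> FAIL
  offset (1,0) -> (7,3): out of bounds -> FAIL
  offset (1,1) -> (7,4): out of bounds -> FAIL
  offset (2,1) -> (8,4): out of bounds -> FAIL
All cells valid: no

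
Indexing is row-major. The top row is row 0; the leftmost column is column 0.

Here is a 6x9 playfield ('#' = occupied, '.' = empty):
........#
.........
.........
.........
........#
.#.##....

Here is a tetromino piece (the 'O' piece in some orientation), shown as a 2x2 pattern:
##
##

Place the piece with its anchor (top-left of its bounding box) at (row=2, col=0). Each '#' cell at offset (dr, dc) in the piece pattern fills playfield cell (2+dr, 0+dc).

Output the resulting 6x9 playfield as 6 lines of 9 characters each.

Fill (2+0,0+0) = (2,0)
Fill (2+0,0+1) = (2,1)
Fill (2+1,0+0) = (3,0)
Fill (2+1,0+1) = (3,1)

Answer: ........#
.........
##.......
##.......
........#
.#.##....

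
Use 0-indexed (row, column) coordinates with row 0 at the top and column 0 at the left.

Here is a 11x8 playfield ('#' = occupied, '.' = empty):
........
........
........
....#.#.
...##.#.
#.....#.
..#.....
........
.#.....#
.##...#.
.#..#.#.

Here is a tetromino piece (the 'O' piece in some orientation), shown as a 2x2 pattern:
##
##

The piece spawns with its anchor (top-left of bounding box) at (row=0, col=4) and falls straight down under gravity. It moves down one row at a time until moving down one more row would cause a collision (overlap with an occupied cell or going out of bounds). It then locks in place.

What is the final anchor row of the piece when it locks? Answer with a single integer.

Spawn at (row=0, col=4). Try each row:
  row 0: fits
  row 1: fits
  row 2: blocked -> lock at row 1

Answer: 1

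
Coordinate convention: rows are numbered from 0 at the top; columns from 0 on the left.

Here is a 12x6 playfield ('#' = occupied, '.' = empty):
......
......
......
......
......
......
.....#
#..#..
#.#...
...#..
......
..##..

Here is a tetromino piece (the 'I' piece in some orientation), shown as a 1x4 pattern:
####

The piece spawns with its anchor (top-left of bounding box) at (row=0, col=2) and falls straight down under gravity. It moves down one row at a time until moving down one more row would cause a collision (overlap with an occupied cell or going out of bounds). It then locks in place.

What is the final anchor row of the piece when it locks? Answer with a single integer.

Spawn at (row=0, col=2). Try each row:
  row 0: fits
  row 1: fits
  row 2: fits
  row 3: fits
  row 4: fits
  row 5: fits
  row 6: blocked -> lock at row 5

Answer: 5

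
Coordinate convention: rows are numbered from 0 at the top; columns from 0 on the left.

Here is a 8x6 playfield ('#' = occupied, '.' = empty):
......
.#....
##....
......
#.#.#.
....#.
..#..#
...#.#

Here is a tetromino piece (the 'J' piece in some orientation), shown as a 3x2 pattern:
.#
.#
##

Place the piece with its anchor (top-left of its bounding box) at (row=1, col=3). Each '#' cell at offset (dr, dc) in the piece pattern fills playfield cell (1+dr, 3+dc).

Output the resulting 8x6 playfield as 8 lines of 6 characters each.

Fill (1+0,3+1) = (1,4)
Fill (1+1,3+1) = (2,4)
Fill (1+2,3+0) = (3,3)
Fill (1+2,3+1) = (3,4)

Answer: ......
.#..#.
##..#.
...##.
#.#.#.
....#.
..#..#
...#.#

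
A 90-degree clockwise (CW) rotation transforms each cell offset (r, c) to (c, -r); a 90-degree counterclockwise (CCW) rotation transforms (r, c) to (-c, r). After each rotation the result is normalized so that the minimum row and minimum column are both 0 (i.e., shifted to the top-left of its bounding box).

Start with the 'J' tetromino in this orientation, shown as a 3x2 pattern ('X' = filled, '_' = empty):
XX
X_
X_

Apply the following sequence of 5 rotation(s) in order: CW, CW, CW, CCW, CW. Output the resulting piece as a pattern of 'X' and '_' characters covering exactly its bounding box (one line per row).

Start:
XX
X_
X_
After rotation 1 (CW):
XXX
__X
After rotation 2 (CW):
_X
_X
XX
After rotation 3 (CW):
X__
XXX
After rotation 4 (CCW):
_X
_X
XX
After rotation 5 (CW):
X__
XXX

Answer: X__
XXX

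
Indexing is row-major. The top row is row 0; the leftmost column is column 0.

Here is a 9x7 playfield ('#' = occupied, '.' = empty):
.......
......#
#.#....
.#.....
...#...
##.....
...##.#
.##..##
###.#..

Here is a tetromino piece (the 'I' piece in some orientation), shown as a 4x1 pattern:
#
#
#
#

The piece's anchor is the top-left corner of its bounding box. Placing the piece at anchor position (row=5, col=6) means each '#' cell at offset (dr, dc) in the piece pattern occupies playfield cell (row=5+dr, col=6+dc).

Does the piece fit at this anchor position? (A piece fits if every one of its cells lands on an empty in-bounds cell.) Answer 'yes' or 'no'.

Answer: no

Derivation:
Check each piece cell at anchor (5, 6):
  offset (0,0) -> (5,6): empty -> OK
  offset (1,0) -> (6,6): occupied ('#') -> FAIL
  offset (2,0) -> (7,6): occupied ('#') -> FAIL
  offset (3,0) -> (8,6): empty -> OK
All cells valid: no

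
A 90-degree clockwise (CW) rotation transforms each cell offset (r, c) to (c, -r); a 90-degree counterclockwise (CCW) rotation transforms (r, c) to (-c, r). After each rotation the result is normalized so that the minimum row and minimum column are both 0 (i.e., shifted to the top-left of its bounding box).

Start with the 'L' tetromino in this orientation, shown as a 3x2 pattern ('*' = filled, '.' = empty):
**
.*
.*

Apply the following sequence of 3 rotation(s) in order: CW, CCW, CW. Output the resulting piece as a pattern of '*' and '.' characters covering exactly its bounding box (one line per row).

Answer: ..*
***

Derivation:
Start:
**
.*
.*
After rotation 1 (CW):
..*
***
After rotation 2 (CCW):
**
.*
.*
After rotation 3 (CW):
..*
***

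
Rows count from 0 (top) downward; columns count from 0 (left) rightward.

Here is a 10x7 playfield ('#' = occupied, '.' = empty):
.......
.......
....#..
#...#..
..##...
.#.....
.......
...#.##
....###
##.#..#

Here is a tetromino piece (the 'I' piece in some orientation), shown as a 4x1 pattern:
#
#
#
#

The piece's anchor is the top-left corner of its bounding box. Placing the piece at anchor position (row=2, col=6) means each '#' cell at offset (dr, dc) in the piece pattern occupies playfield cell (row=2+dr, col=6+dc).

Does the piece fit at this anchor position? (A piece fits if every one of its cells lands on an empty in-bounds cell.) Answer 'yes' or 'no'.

Check each piece cell at anchor (2, 6):
  offset (0,0) -> (2,6): empty -> OK
  offset (1,0) -> (3,6): empty -> OK
  offset (2,0) -> (4,6): empty -> OK
  offset (3,0) -> (5,6): empty -> OK
All cells valid: yes

Answer: yes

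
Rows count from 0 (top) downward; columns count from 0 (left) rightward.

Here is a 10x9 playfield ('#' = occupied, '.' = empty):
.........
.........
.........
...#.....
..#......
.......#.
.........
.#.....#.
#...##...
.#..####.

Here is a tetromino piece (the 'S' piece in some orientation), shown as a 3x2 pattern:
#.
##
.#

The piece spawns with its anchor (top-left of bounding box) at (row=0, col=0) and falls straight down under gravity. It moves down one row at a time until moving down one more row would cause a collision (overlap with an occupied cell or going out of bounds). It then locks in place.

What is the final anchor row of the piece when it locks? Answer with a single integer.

Spawn at (row=0, col=0). Try each row:
  row 0: fits
  row 1: fits
  row 2: fits
  row 3: fits
  row 4: fits
  row 5: blocked -> lock at row 4

Answer: 4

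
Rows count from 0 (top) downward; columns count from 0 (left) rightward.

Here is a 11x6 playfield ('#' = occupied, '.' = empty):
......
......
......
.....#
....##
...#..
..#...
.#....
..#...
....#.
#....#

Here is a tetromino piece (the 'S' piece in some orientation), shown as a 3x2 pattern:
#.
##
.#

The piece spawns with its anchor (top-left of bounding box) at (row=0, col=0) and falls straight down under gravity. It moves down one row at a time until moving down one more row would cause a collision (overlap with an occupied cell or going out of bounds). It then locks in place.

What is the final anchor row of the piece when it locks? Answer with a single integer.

Answer: 4

Derivation:
Spawn at (row=0, col=0). Try each row:
  row 0: fits
  row 1: fits
  row 2: fits
  row 3: fits
  row 4: fits
  row 5: blocked -> lock at row 4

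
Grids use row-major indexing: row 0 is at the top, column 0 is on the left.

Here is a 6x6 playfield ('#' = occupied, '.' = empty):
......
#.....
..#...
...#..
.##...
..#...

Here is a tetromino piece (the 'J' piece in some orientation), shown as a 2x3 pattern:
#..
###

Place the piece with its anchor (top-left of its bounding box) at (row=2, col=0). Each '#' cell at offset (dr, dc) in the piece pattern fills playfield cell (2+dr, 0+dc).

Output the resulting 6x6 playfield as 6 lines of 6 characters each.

Fill (2+0,0+0) = (2,0)
Fill (2+1,0+0) = (3,0)
Fill (2+1,0+1) = (3,1)
Fill (2+1,0+2) = (3,2)

Answer: ......
#.....
#.#...
####..
.##...
..#...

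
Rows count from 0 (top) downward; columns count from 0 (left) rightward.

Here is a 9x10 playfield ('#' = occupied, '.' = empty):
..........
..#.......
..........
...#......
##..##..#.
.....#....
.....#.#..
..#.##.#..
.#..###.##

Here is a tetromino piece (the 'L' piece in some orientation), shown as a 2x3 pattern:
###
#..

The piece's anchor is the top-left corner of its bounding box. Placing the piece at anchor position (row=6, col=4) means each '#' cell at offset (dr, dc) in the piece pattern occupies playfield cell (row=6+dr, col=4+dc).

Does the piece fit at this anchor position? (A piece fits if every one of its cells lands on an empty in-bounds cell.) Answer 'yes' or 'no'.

Answer: no

Derivation:
Check each piece cell at anchor (6, 4):
  offset (0,0) -> (6,4): empty -> OK
  offset (0,1) -> (6,5): occupied ('#') -> FAIL
  offset (0,2) -> (6,6): empty -> OK
  offset (1,0) -> (7,4): occupied ('#') -> FAIL
All cells valid: no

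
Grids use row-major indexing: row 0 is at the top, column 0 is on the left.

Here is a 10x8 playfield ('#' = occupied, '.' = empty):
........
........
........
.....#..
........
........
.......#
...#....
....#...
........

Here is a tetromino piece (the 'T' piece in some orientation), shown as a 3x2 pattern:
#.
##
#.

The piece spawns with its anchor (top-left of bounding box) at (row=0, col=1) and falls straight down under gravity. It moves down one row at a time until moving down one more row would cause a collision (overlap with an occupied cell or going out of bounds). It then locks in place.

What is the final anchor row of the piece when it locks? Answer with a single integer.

Answer: 7

Derivation:
Spawn at (row=0, col=1). Try each row:
  row 0: fits
  row 1: fits
  row 2: fits
  row 3: fits
  row 4: fits
  row 5: fits
  row 6: fits
  row 7: fits
  row 8: blocked -> lock at row 7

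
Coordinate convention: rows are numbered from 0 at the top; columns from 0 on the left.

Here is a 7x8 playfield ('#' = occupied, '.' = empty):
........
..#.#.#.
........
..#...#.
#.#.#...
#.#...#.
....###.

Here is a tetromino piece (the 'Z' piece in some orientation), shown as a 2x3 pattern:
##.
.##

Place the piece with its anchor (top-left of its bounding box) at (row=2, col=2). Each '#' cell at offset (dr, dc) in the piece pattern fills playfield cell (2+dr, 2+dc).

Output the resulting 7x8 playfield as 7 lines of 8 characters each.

Fill (2+0,2+0) = (2,2)
Fill (2+0,2+1) = (2,3)
Fill (2+1,2+1) = (3,3)
Fill (2+1,2+2) = (3,4)

Answer: ........
..#.#.#.
..##....
..###.#.
#.#.#...
#.#...#.
....###.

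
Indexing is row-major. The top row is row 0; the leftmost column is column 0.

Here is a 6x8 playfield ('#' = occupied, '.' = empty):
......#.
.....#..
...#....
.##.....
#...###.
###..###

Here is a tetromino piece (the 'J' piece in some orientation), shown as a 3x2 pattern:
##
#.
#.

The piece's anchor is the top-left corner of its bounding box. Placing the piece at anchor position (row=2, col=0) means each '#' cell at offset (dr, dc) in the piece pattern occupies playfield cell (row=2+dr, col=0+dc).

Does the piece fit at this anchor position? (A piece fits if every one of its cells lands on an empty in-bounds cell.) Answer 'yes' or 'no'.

Answer: no

Derivation:
Check each piece cell at anchor (2, 0):
  offset (0,0) -> (2,0): empty -> OK
  offset (0,1) -> (2,1): empty -> OK
  offset (1,0) -> (3,0): empty -> OK
  offset (2,0) -> (4,0): occupied ('#') -> FAIL
All cells valid: no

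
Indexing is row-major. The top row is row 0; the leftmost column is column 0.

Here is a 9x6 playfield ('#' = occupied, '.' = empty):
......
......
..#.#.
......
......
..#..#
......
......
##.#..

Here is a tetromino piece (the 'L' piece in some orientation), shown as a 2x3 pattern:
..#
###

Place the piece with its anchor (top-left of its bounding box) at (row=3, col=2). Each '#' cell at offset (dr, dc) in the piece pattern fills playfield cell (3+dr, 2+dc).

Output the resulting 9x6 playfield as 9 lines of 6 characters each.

Answer: ......
......
..#.#.
....#.
..###.
..#..#
......
......
##.#..

Derivation:
Fill (3+0,2+2) = (3,4)
Fill (3+1,2+0) = (4,2)
Fill (3+1,2+1) = (4,3)
Fill (3+1,2+2) = (4,4)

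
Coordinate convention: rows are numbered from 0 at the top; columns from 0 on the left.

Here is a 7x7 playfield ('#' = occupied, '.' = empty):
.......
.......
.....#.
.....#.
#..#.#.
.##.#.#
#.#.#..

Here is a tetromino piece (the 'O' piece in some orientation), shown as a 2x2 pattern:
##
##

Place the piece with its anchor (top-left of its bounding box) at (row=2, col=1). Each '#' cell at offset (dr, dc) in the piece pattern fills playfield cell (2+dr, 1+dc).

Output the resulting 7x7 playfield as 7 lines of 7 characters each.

Answer: .......
.......
.##..#.
.##..#.
#..#.#.
.##.#.#
#.#.#..

Derivation:
Fill (2+0,1+0) = (2,1)
Fill (2+0,1+1) = (2,2)
Fill (2+1,1+0) = (3,1)
Fill (2+1,1+1) = (3,2)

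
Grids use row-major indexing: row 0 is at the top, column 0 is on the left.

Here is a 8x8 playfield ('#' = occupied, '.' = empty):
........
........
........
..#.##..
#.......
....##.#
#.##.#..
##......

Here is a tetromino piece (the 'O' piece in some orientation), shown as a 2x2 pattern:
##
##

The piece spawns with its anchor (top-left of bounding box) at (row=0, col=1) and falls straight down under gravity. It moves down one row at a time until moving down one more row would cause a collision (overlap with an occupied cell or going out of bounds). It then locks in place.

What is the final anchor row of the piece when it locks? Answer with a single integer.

Spawn at (row=0, col=1). Try each row:
  row 0: fits
  row 1: fits
  row 2: blocked -> lock at row 1

Answer: 1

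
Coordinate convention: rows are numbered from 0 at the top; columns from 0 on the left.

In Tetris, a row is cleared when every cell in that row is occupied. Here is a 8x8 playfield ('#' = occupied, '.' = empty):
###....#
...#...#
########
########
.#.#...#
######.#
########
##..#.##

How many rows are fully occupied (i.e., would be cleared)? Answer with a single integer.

Answer: 3

Derivation:
Check each row:
  row 0: 4 empty cells -> not full
  row 1: 6 empty cells -> not full
  row 2: 0 empty cells -> FULL (clear)
  row 3: 0 empty cells -> FULL (clear)
  row 4: 5 empty cells -> not full
  row 5: 1 empty cell -> not full
  row 6: 0 empty cells -> FULL (clear)
  row 7: 3 empty cells -> not full
Total rows cleared: 3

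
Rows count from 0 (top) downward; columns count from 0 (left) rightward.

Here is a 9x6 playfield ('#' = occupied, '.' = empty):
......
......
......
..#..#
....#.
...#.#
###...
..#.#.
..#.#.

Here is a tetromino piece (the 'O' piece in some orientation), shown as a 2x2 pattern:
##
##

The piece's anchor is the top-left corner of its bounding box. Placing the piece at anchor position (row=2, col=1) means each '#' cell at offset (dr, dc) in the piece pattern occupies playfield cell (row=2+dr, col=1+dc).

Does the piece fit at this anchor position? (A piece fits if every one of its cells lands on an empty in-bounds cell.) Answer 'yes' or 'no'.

Check each piece cell at anchor (2, 1):
  offset (0,0) -> (2,1): empty -> OK
  offset (0,1) -> (2,2): empty -> OK
  offset (1,0) -> (3,1): empty -> OK
  offset (1,1) -> (3,2): occupied ('#') -> FAIL
All cells valid: no

Answer: no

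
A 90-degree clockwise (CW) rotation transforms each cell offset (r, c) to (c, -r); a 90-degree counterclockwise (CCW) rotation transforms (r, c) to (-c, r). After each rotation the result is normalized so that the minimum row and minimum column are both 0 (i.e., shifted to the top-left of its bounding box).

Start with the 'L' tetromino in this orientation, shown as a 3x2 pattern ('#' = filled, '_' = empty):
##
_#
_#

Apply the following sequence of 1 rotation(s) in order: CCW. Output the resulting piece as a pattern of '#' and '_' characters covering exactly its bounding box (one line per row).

Answer: ###
#__

Derivation:
Start:
##
_#
_#
After rotation 1 (CCW):
###
#__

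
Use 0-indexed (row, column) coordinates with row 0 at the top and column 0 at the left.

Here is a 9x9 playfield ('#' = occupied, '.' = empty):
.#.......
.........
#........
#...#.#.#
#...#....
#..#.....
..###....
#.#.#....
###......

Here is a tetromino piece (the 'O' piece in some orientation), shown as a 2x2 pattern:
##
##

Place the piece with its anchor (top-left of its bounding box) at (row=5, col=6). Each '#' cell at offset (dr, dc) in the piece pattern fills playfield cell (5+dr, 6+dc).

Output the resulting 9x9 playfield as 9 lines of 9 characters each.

Answer: .#.......
.........
#........
#...#.#.#
#...#....
#..#..##.
..###.##.
#.#.#....
###......

Derivation:
Fill (5+0,6+0) = (5,6)
Fill (5+0,6+1) = (5,7)
Fill (5+1,6+0) = (6,6)
Fill (5+1,6+1) = (6,7)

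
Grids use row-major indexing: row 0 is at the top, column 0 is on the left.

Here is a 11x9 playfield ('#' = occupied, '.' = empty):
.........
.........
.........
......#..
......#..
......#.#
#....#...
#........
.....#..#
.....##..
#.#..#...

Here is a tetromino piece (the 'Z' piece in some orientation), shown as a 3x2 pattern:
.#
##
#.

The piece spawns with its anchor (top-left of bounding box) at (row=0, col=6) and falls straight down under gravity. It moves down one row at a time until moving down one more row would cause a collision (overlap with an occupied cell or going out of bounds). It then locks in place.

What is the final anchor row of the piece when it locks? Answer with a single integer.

Spawn at (row=0, col=6). Try each row:
  row 0: fits
  row 1: blocked -> lock at row 0

Answer: 0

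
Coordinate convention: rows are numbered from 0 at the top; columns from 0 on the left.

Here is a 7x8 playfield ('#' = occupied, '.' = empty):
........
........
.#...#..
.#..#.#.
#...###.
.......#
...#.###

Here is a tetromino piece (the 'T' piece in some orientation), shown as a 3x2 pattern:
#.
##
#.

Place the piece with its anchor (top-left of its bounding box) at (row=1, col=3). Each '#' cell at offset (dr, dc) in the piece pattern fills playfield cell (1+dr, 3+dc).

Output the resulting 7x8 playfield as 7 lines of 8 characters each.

Fill (1+0,3+0) = (1,3)
Fill (1+1,3+0) = (2,3)
Fill (1+1,3+1) = (2,4)
Fill (1+2,3+0) = (3,3)

Answer: ........
...#....
.#.###..
.#.##.#.
#...###.
.......#
...#.###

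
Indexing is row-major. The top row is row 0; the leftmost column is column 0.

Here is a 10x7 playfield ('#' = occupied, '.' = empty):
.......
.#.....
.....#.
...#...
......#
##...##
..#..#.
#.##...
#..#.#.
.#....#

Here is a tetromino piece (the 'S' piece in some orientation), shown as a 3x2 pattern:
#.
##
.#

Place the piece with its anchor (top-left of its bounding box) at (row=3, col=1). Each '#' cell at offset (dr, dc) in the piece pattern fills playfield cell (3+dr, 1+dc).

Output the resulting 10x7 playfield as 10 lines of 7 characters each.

Answer: .......
.#.....
.....#.
.#.#...
.##...#
###..##
..#..#.
#.##...
#..#.#.
.#....#

Derivation:
Fill (3+0,1+0) = (3,1)
Fill (3+1,1+0) = (4,1)
Fill (3+1,1+1) = (4,2)
Fill (3+2,1+1) = (5,2)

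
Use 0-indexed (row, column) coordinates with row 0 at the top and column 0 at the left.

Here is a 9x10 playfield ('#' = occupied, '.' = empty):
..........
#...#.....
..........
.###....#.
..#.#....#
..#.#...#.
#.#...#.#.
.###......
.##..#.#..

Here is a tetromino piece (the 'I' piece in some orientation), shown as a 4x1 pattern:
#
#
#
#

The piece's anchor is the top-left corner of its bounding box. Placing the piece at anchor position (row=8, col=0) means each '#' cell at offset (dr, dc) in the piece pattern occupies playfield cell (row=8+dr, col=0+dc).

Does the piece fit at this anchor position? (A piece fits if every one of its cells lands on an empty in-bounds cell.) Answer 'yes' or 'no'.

Answer: no

Derivation:
Check each piece cell at anchor (8, 0):
  offset (0,0) -> (8,0): empty -> OK
  offset (1,0) -> (9,0): out of bounds -> FAIL
  offset (2,0) -> (10,0): out of bounds -> FAIL
  offset (3,0) -> (11,0): out of bounds -> FAIL
All cells valid: no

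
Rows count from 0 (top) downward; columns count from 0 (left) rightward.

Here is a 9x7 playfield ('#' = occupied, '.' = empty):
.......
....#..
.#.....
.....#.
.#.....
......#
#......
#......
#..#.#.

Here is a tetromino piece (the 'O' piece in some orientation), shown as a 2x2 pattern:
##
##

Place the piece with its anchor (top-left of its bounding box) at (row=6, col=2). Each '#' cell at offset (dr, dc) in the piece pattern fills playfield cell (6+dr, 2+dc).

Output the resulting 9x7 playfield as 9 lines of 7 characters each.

Fill (6+0,2+0) = (6,2)
Fill (6+0,2+1) = (6,3)
Fill (6+1,2+0) = (7,2)
Fill (6+1,2+1) = (7,3)

Answer: .......
....#..
.#.....
.....#.
.#.....
......#
#.##...
#.##...
#..#.#.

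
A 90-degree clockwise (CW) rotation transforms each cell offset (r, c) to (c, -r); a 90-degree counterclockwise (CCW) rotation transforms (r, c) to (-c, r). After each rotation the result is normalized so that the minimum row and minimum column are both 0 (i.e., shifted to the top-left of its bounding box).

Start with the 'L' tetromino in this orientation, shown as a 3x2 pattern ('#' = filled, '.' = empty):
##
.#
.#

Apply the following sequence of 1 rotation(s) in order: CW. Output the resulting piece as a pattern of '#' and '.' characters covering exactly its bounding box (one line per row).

Answer: ..#
###

Derivation:
Start:
##
.#
.#
After rotation 1 (CW):
..#
###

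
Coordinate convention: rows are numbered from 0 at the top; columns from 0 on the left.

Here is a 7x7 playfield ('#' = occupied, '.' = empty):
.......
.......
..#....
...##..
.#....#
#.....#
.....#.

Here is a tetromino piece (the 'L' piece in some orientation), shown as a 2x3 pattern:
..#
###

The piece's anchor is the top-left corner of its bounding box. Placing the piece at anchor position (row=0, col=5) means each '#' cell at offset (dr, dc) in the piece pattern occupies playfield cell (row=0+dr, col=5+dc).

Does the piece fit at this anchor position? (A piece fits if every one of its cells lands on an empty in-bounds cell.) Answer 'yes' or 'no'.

Check each piece cell at anchor (0, 5):
  offset (0,2) -> (0,7): out of bounds -> FAIL
  offset (1,0) -> (1,5): empty -> OK
  offset (1,1) -> (1,6): empty -> OK
  offset (1,2) -> (1,7): out of bounds -> FAIL
All cells valid: no

Answer: no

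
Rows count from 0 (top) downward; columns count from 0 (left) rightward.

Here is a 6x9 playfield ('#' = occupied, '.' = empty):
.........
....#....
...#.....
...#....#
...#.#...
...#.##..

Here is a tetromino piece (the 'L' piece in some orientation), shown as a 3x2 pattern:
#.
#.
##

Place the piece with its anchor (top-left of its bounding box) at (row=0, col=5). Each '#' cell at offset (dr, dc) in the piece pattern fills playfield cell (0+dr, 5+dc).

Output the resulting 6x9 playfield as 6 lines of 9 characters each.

Fill (0+0,5+0) = (0,5)
Fill (0+1,5+0) = (1,5)
Fill (0+2,5+0) = (2,5)
Fill (0+2,5+1) = (2,6)

Answer: .....#...
....##...
...#.##..
...#....#
...#.#...
...#.##..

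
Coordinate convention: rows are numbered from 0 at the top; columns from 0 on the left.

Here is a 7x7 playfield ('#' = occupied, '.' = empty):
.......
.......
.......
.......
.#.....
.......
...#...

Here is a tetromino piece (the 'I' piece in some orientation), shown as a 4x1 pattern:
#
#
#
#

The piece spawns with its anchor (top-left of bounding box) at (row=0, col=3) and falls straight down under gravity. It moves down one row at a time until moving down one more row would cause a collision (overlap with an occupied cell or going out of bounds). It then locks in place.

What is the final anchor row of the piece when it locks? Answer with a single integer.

Spawn at (row=0, col=3). Try each row:
  row 0: fits
  row 1: fits
  row 2: fits
  row 3: blocked -> lock at row 2

Answer: 2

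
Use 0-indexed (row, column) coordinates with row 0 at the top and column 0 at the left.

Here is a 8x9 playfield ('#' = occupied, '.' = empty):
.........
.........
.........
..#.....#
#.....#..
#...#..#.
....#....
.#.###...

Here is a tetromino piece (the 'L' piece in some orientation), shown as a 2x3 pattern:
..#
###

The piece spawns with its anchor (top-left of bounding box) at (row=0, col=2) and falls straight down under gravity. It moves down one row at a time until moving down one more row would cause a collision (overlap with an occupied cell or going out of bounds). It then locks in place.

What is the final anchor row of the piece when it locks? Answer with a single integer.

Spawn at (row=0, col=2). Try each row:
  row 0: fits
  row 1: fits
  row 2: blocked -> lock at row 1

Answer: 1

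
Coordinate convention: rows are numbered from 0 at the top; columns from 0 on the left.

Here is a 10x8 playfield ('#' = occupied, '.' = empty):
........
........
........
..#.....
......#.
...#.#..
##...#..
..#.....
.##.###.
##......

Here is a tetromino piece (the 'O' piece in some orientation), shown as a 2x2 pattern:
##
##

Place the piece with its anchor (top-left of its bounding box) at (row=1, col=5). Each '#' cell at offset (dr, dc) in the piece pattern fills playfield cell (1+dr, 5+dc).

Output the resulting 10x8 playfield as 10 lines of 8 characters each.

Fill (1+0,5+0) = (1,5)
Fill (1+0,5+1) = (1,6)
Fill (1+1,5+0) = (2,5)
Fill (1+1,5+1) = (2,6)

Answer: ........
.....##.
.....##.
..#.....
......#.
...#.#..
##...#..
..#.....
.##.###.
##......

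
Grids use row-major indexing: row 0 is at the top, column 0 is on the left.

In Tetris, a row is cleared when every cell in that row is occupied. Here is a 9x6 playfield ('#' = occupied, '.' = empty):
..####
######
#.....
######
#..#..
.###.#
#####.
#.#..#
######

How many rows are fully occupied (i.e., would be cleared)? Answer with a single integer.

Answer: 3

Derivation:
Check each row:
  row 0: 2 empty cells -> not full
  row 1: 0 empty cells -> FULL (clear)
  row 2: 5 empty cells -> not full
  row 3: 0 empty cells -> FULL (clear)
  row 4: 4 empty cells -> not full
  row 5: 2 empty cells -> not full
  row 6: 1 empty cell -> not full
  row 7: 3 empty cells -> not full
  row 8: 0 empty cells -> FULL (clear)
Total rows cleared: 3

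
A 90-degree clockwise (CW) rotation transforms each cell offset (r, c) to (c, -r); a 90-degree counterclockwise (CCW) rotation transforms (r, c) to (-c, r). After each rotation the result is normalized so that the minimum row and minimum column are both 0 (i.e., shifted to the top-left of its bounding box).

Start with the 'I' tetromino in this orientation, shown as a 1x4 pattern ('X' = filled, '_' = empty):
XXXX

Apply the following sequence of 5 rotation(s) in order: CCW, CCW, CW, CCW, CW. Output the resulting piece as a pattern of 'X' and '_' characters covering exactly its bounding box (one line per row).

Answer: X
X
X
X

Derivation:
Start:
XXXX
After rotation 1 (CCW):
X
X
X
X
After rotation 2 (CCW):
XXXX
After rotation 3 (CW):
X
X
X
X
After rotation 4 (CCW):
XXXX
After rotation 5 (CW):
X
X
X
X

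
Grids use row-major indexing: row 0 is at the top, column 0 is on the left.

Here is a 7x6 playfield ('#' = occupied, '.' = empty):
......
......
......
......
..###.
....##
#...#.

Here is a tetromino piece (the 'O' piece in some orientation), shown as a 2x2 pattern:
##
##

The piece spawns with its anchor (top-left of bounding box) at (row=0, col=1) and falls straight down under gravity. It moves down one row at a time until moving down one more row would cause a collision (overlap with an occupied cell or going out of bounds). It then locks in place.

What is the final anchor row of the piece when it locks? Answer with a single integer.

Answer: 2

Derivation:
Spawn at (row=0, col=1). Try each row:
  row 0: fits
  row 1: fits
  row 2: fits
  row 3: blocked -> lock at row 2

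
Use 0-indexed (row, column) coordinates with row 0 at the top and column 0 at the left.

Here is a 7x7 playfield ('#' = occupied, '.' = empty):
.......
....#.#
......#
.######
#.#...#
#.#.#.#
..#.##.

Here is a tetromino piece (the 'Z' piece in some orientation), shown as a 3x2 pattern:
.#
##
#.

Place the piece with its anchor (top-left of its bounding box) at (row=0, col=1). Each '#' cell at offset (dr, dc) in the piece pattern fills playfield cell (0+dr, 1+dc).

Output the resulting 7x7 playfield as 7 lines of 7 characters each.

Fill (0+0,1+1) = (0,2)
Fill (0+1,1+0) = (1,1)
Fill (0+1,1+1) = (1,2)
Fill (0+2,1+0) = (2,1)

Answer: ..#....
.##.#.#
.#....#
.######
#.#...#
#.#.#.#
..#.##.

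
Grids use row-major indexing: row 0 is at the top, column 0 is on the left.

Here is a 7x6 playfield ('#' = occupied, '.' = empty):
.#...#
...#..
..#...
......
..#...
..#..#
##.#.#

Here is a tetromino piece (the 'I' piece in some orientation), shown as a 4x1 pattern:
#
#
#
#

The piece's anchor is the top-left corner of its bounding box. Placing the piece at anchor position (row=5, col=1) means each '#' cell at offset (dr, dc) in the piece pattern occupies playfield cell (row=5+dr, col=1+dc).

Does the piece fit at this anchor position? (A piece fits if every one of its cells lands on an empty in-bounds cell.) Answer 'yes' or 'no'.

Answer: no

Derivation:
Check each piece cell at anchor (5, 1):
  offset (0,0) -> (5,1): empty -> OK
  offset (1,0) -> (6,1): occupied ('#') -> FAIL
  offset (2,0) -> (7,1): out of bounds -> FAIL
  offset (3,0) -> (8,1): out of bounds -> FAIL
All cells valid: no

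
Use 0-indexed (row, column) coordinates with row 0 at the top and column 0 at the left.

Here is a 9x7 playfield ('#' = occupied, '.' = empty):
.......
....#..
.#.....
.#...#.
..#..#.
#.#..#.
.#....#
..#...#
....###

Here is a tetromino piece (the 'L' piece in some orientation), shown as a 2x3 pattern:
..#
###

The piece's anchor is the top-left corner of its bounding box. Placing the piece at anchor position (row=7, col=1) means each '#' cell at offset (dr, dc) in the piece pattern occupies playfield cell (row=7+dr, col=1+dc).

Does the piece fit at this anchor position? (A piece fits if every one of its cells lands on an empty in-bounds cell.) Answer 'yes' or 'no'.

Answer: yes

Derivation:
Check each piece cell at anchor (7, 1):
  offset (0,2) -> (7,3): empty -> OK
  offset (1,0) -> (8,1): empty -> OK
  offset (1,1) -> (8,2): empty -> OK
  offset (1,2) -> (8,3): empty -> OK
All cells valid: yes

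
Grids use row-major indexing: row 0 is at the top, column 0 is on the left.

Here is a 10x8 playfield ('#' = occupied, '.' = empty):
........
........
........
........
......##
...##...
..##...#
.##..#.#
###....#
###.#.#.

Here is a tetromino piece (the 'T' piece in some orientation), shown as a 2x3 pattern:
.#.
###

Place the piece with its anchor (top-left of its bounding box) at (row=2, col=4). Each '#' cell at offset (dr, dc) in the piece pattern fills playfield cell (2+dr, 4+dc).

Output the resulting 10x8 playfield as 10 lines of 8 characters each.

Fill (2+0,4+1) = (2,5)
Fill (2+1,4+0) = (3,4)
Fill (2+1,4+1) = (3,5)
Fill (2+1,4+2) = (3,6)

Answer: ........
........
.....#..
....###.
......##
...##...
..##...#
.##..#.#
###....#
###.#.#.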